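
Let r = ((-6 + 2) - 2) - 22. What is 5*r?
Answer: -140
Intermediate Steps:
r = -28 (r = (-4 - 2) - 22 = -6 - 22 = -28)
5*r = 5*(-28) = -140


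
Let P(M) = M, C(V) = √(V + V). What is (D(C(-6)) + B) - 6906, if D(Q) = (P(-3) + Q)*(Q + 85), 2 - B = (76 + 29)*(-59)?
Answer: -976 + 164*I*√3 ≈ -976.0 + 284.06*I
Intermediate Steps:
C(V) = √2*√V (C(V) = √(2*V) = √2*√V)
B = 6197 (B = 2 - (76 + 29)*(-59) = 2 - 105*(-59) = 2 - 1*(-6195) = 2 + 6195 = 6197)
D(Q) = (-3 + Q)*(85 + Q) (D(Q) = (-3 + Q)*(Q + 85) = (-3 + Q)*(85 + Q))
(D(C(-6)) + B) - 6906 = ((-255 + (√2*√(-6))² + 82*(√2*√(-6))) + 6197) - 6906 = ((-255 + (√2*(I*√6))² + 82*(√2*(I*√6))) + 6197) - 6906 = ((-255 + (2*I*√3)² + 82*(2*I*√3)) + 6197) - 6906 = ((-255 - 12 + 164*I*√3) + 6197) - 6906 = ((-267 + 164*I*√3) + 6197) - 6906 = (5930 + 164*I*√3) - 6906 = -976 + 164*I*√3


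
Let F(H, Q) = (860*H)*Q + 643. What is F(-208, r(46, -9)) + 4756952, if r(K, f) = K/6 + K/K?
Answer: 9621905/3 ≈ 3.2073e+6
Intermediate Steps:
r(K, f) = 1 + K/6 (r(K, f) = K*(1/6) + 1 = K/6 + 1 = 1 + K/6)
F(H, Q) = 643 + 860*H*Q (F(H, Q) = 860*H*Q + 643 = 643 + 860*H*Q)
F(-208, r(46, -9)) + 4756952 = (643 + 860*(-208)*(1 + (1/6)*46)) + 4756952 = (643 + 860*(-208)*(1 + 23/3)) + 4756952 = (643 + 860*(-208)*(26/3)) + 4756952 = (643 - 4650880/3) + 4756952 = -4648951/3 + 4756952 = 9621905/3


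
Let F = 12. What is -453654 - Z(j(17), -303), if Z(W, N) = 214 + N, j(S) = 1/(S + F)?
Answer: -453565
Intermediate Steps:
j(S) = 1/(12 + S) (j(S) = 1/(S + 12) = 1/(12 + S))
-453654 - Z(j(17), -303) = -453654 - (214 - 303) = -453654 - 1*(-89) = -453654 + 89 = -453565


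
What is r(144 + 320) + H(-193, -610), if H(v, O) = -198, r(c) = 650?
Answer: 452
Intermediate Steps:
r(144 + 320) + H(-193, -610) = 650 - 198 = 452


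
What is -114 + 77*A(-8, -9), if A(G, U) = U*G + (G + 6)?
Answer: 5276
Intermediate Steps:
A(G, U) = 6 + G + G*U (A(G, U) = G*U + (6 + G) = 6 + G + G*U)
-114 + 77*A(-8, -9) = -114 + 77*(6 - 8 - 8*(-9)) = -114 + 77*(6 - 8 + 72) = -114 + 77*70 = -114 + 5390 = 5276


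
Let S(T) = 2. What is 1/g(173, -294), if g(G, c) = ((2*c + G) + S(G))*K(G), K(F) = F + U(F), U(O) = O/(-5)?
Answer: -5/285796 ≈ -1.7495e-5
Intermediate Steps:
U(O) = -O/5 (U(O) = O*(-⅕) = -O/5)
K(F) = 4*F/5 (K(F) = F - F/5 = 4*F/5)
g(G, c) = 4*G*(2 + G + 2*c)/5 (g(G, c) = ((2*c + G) + 2)*(4*G/5) = ((G + 2*c) + 2)*(4*G/5) = (2 + G + 2*c)*(4*G/5) = 4*G*(2 + G + 2*c)/5)
1/g(173, -294) = 1/((⅘)*173*(2 + 173 + 2*(-294))) = 1/((⅘)*173*(2 + 173 - 588)) = 1/((⅘)*173*(-413)) = 1/(-285796/5) = -5/285796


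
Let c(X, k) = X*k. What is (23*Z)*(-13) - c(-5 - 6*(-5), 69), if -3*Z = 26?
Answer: 2599/3 ≈ 866.33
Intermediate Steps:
Z = -26/3 (Z = -1/3*26 = -26/3 ≈ -8.6667)
(23*Z)*(-13) - c(-5 - 6*(-5), 69) = (23*(-26/3))*(-13) - (-5 - 6*(-5))*69 = -598/3*(-13) - (-5 + 30)*69 = 7774/3 - 25*69 = 7774/3 - 1*1725 = 7774/3 - 1725 = 2599/3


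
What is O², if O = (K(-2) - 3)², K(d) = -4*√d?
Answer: (3 + 4*I*√2)⁴ ≈ -623.0 - 1561.3*I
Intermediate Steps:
O = (-3 - 4*I*√2)² (O = (-4*I*√2 - 3)² = (-3 - 4*I*√2)² ≈ -23.0 + 33.941*I)
O² = (-23 + 24*I*√2)²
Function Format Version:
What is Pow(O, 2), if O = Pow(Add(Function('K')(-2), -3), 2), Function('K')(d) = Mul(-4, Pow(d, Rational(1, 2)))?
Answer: Pow(Add(3, Mul(4, I, Pow(2, Rational(1, 2)))), 4) ≈ Add(-623.00, Mul(-1561.3, I))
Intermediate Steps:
O = Pow(Add(-3, Mul(-4, I, Pow(2, Rational(1, 2)))), 2) (O = Pow(Add(Mul(-4, Pow(-2, Rational(1, 2))), -3), 2) = Pow(Add(Mul(-4, Mul(I, Pow(2, Rational(1, 2)))), -3), 2) = Pow(Add(Mul(-4, I, Pow(2, Rational(1, 2))), -3), 2) = Pow(Add(-3, Mul(-4, I, Pow(2, Rational(1, 2)))), 2) ≈ Add(-23.000, Mul(33.941, I)))
Pow(O, 2) = Pow(Add(-23, Mul(24, I, Pow(2, Rational(1, 2)))), 2)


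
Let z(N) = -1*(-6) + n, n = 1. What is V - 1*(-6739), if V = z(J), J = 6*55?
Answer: 6746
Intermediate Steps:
J = 330
z(N) = 7 (z(N) = -1*(-6) + 1 = 6 + 1 = 7)
V = 7
V - 1*(-6739) = 7 - 1*(-6739) = 7 + 6739 = 6746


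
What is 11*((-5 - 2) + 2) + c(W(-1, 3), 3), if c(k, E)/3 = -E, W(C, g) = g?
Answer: -64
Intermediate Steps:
c(k, E) = -3*E (c(k, E) = 3*(-E) = -3*E)
11*((-5 - 2) + 2) + c(W(-1, 3), 3) = 11*((-5 - 2) + 2) - 3*3 = 11*(-7 + 2) - 9 = 11*(-5) - 9 = -55 - 9 = -64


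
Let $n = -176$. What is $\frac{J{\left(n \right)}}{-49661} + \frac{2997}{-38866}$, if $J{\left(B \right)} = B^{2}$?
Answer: $- \frac{1352747233}{1930124426} \approx -0.70086$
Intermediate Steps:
$\frac{J{\left(n \right)}}{-49661} + \frac{2997}{-38866} = \frac{\left(-176\right)^{2}}{-49661} + \frac{2997}{-38866} = 30976 \left(- \frac{1}{49661}\right) + 2997 \left(- \frac{1}{38866}\right) = - \frac{30976}{49661} - \frac{2997}{38866} = - \frac{1352747233}{1930124426}$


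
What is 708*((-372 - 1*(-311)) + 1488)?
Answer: 1010316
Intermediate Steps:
708*((-372 - 1*(-311)) + 1488) = 708*((-372 + 311) + 1488) = 708*(-61 + 1488) = 708*1427 = 1010316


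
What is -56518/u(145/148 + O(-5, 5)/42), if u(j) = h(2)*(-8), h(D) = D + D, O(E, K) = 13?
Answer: 28259/16 ≈ 1766.2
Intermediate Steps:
h(D) = 2*D
u(j) = -32 (u(j) = (2*2)*(-8) = 4*(-8) = -32)
-56518/u(145/148 + O(-5, 5)/42) = -56518/(-32) = -56518*(-1/32) = 28259/16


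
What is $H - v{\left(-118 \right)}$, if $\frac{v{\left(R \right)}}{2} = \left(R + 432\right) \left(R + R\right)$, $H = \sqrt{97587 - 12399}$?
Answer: $148208 + 2 \sqrt{21297} \approx 1.485 \cdot 10^{5}$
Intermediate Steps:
$H = 2 \sqrt{21297}$ ($H = \sqrt{85188} = 2 \sqrt{21297} \approx 291.87$)
$v{\left(R \right)} = 4 R \left(432 + R\right)$ ($v{\left(R \right)} = 2 \left(R + 432\right) \left(R + R\right) = 2 \left(432 + R\right) 2 R = 2 \cdot 2 R \left(432 + R\right) = 4 R \left(432 + R\right)$)
$H - v{\left(-118 \right)} = 2 \sqrt{21297} - 4 \left(-118\right) \left(432 - 118\right) = 2 \sqrt{21297} - 4 \left(-118\right) 314 = 2 \sqrt{21297} - -148208 = 2 \sqrt{21297} + 148208 = 148208 + 2 \sqrt{21297}$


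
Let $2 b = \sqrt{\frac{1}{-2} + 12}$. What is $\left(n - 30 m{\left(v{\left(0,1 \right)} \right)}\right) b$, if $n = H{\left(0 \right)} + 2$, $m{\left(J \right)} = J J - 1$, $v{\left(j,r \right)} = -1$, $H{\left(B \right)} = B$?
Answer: $\frac{\sqrt{46}}{2} \approx 3.3912$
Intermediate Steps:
$m{\left(J \right)} = -1 + J^{2}$ ($m{\left(J \right)} = J^{2} - 1 = -1 + J^{2}$)
$b = \frac{\sqrt{46}}{4}$ ($b = \frac{\sqrt{\frac{1}{-2} + 12}}{2} = \frac{\sqrt{- \frac{1}{2} + 12}}{2} = \frac{\sqrt{\frac{23}{2}}}{2} = \frac{\frac{1}{2} \sqrt{46}}{2} = \frac{\sqrt{46}}{4} \approx 1.6956$)
$n = 2$ ($n = 0 + 2 = 2$)
$\left(n - 30 m{\left(v{\left(0,1 \right)} \right)}\right) b = \left(2 - 30 \left(-1 + \left(-1\right)^{2}\right)\right) \frac{\sqrt{46}}{4} = \left(2 - 30 \left(-1 + 1\right)\right) \frac{\sqrt{46}}{4} = \left(2 - 0\right) \frac{\sqrt{46}}{4} = \left(2 + 0\right) \frac{\sqrt{46}}{4} = 2 \frac{\sqrt{46}}{4} = \frac{\sqrt{46}}{2}$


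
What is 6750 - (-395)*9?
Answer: 10305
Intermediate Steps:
6750 - (-395)*9 = 6750 - 1*(-3555) = 6750 + 3555 = 10305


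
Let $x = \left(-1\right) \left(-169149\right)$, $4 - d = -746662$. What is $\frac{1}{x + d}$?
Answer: $\frac{1}{915815} \approx 1.0919 \cdot 10^{-6}$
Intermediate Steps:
$d = 746666$ ($d = 4 - -746662 = 4 + 746662 = 746666$)
$x = 169149$
$\frac{1}{x + d} = \frac{1}{169149 + 746666} = \frac{1}{915815}$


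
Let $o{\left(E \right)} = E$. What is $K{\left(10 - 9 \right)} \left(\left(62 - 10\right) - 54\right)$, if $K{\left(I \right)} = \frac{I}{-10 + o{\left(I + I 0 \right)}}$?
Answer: $\frac{2}{9} \approx 0.22222$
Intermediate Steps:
$K{\left(I \right)} = \frac{I}{-10 + I}$ ($K{\left(I \right)} = \frac{I}{-10 + \left(I + I 0\right)} = \frac{I}{-10 + \left(I + 0\right)} = \frac{I}{-10 + I}$)
$K{\left(10 - 9 \right)} \left(\left(62 - 10\right) - 54\right) = \frac{10 - 9}{-10 + \left(10 - 9\right)} \left(\left(62 - 10\right) - 54\right) = 1 \frac{1}{-10 + 1} \left(52 - 54\right) = 1 \frac{1}{-9} \left(-2\right) = 1 \left(- \frac{1}{9}\right) \left(-2\right) = \left(- \frac{1}{9}\right) \left(-2\right) = \frac{2}{9}$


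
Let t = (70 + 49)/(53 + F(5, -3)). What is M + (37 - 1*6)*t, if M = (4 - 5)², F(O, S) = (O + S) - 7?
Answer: 3737/48 ≈ 77.854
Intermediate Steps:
F(O, S) = -7 + O + S
M = 1 (M = (-1)² = 1)
t = 119/48 (t = (70 + 49)/(53 + (-7 + 5 - 3)) = 119/(53 - 5) = 119/48 ≈ 2.4792)
M + (37 - 1*6)*t = 1 + (37 - 1*6)*(119/48) = 1 + (37 - 6)*(119/48) = 1 + 31*(119/48) = 1 + 3689/48 = 3737/48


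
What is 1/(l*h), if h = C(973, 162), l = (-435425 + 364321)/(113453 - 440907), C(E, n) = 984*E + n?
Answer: 163727/34044381888 ≈ 4.8092e-6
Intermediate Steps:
C(E, n) = n + 984*E
l = 35552/163727 (l = -71104/(-327454) = -71104*(-1/327454) = 35552/163727 ≈ 0.21714)
h = 957594 (h = 162 + 984*973 = 162 + 957432 = 957594)
1/(l*h) = 1/((35552/163727)*957594) = (163727/35552)*(1/957594) = 163727/34044381888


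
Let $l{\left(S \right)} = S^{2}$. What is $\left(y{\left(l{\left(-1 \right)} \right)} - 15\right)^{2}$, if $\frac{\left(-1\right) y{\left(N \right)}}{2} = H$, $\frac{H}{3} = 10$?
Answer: $5625$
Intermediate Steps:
$H = 30$ ($H = 3 \cdot 10 = 30$)
$y{\left(N \right)} = -60$ ($y{\left(N \right)} = \left(-2\right) 30 = -60$)
$\left(y{\left(l{\left(-1 \right)} \right)} - 15\right)^{2} = \left(-60 - 15\right)^{2} = \left(-75\right)^{2} = 5625$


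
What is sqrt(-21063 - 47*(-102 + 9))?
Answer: 2*I*sqrt(4173) ≈ 129.2*I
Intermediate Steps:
sqrt(-21063 - 47*(-102 + 9)) = sqrt(-21063 - 47*(-93)) = sqrt(-21063 + 4371) = sqrt(-16692) = 2*I*sqrt(4173)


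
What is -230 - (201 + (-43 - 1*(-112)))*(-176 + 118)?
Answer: 15430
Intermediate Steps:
-230 - (201 + (-43 - 1*(-112)))*(-176 + 118) = -230 - (201 + (-43 + 112))*(-58) = -230 - (201 + 69)*(-58) = -230 - 270*(-58) = -230 - 1*(-15660) = -230 + 15660 = 15430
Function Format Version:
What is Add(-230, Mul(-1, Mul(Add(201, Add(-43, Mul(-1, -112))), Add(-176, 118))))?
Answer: 15430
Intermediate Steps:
Add(-230, Mul(-1, Mul(Add(201, Add(-43, Mul(-1, -112))), Add(-176, 118)))) = Add(-230, Mul(-1, Mul(Add(201, Add(-43, 112)), -58))) = Add(-230, Mul(-1, Mul(Add(201, 69), -58))) = Add(-230, Mul(-1, Mul(270, -58))) = Add(-230, Mul(-1, -15660)) = Add(-230, 15660) = 15430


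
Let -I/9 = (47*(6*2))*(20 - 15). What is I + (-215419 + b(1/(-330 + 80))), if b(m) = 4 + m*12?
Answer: -30099381/125 ≈ -2.4080e+5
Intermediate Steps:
b(m) = 4 + 12*m
I = -25380 (I = -9*47*(6*2)*(20 - 15) = -9*47*12*5 = -5076*5 = -9*2820 = -25380)
I + (-215419 + b(1/(-330 + 80))) = -25380 + (-215419 + (4 + 12/(-330 + 80))) = -25380 + (-215419 + (4 + 12/(-250))) = -25380 + (-215419 + (4 + 12*(-1/250))) = -25380 + (-215419 + (4 - 6/125)) = -25380 + (-215419 + 494/125) = -25380 - 26926881/125 = -30099381/125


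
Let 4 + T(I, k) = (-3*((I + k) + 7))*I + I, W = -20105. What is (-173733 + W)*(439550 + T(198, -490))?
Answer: -118053932492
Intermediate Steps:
T(I, k) = -4 + I + I*(-21 - 3*I - 3*k) (T(I, k) = -4 + ((-3*((I + k) + 7))*I + I) = -4 + ((-3*(7 + I + k))*I + I) = -4 + ((-21 - 3*I - 3*k)*I + I) = -4 + (I*(-21 - 3*I - 3*k) + I) = -4 + (I + I*(-21 - 3*I - 3*k)) = -4 + I + I*(-21 - 3*I - 3*k))
(-173733 + W)*(439550 + T(198, -490)) = (-173733 - 20105)*(439550 + (-4 - 20*198 - 3*198² - 3*198*(-490))) = -193838*(439550 + (-4 - 3960 - 3*39204 + 291060)) = -193838*(439550 + (-4 - 3960 - 117612 + 291060)) = -193838*(439550 + 169484) = -193838*609034 = -118053932492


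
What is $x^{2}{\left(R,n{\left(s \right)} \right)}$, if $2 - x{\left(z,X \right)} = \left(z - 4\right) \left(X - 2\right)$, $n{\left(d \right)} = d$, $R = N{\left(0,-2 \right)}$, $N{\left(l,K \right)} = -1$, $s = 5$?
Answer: $289$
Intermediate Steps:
$R = -1$
$x{\left(z,X \right)} = 2 - \left(-4 + z\right) \left(-2 + X\right)$ ($x{\left(z,X \right)} = 2 - \left(z - 4\right) \left(X - 2\right) = 2 - \left(-4 + z\right) \left(-2 + X\right)$)
$x^{2}{\left(R,n{\left(s \right)} \right)} = \left(-6 + 2 \left(-1\right) + 4 \cdot 5 - 5 \left(-1\right)\right)^{2} = \left(-6 - 2 + 20 + 5\right)^{2} = 17^{2} = 289$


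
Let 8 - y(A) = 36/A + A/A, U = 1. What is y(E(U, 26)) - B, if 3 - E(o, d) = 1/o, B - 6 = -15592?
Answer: 15575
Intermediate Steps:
B = -15586 (B = 6 - 15592 = -15586)
E(o, d) = 3 - 1/o
y(A) = 7 - 36/A (y(A) = 8 - (36/A + A/A) = 8 - (36/A + 1) = 8 - (1 + 36/A) = 8 + (-1 - 36/A) = 7 - 36/A)
y(E(U, 26)) - B = (7 - 36/(3 - 1/1)) - 1*(-15586) = (7 - 36/(3 - 1*1)) + 15586 = (7 - 36/(3 - 1)) + 15586 = (7 - 36/2) + 15586 = (7 - 36*½) + 15586 = (7 - 18) + 15586 = -11 + 15586 = 15575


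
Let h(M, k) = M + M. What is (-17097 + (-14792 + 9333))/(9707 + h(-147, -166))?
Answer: -22556/9413 ≈ -2.3963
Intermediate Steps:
h(M, k) = 2*M
(-17097 + (-14792 + 9333))/(9707 + h(-147, -166)) = (-17097 + (-14792 + 9333))/(9707 + 2*(-147)) = (-17097 - 5459)/(9707 - 294) = -22556/9413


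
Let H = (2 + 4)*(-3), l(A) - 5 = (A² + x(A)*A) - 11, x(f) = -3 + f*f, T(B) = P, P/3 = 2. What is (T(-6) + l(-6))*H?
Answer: 2916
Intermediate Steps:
P = 6 (P = 3*2 = 6)
T(B) = 6
x(f) = -3 + f²
l(A) = -6 + A² + A*(-3 + A²) (l(A) = 5 + ((A² + (-3 + A²)*A) - 11) = 5 + ((A² + A*(-3 + A²)) - 11) = 5 + (-11 + A² + A*(-3 + A²)) = -6 + A² + A*(-3 + A²))
H = -18 (H = 6*(-3) = -18)
(T(-6) + l(-6))*H = (6 + (-6 + (-6)² - 6*(-3 + (-6)²)))*(-18) = (6 + (-6 + 36 - 6*(-3 + 36)))*(-18) = (6 + (-6 + 36 - 6*33))*(-18) = (6 + (-6 + 36 - 198))*(-18) = (6 - 168)*(-18) = -162*(-18) = 2916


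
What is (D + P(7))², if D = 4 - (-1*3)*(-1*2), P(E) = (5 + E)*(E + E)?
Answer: 27556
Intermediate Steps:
P(E) = 2*E*(5 + E) (P(E) = (5 + E)*(2*E) = 2*E*(5 + E))
D = -2 (D = 4 - (-3)*(-2) = 4 - 1*6 = 4 - 6 = -2)
(D + P(7))² = (-2 + 2*7*(5 + 7))² = (-2 + 2*7*12)² = (-2 + 168)² = 166² = 27556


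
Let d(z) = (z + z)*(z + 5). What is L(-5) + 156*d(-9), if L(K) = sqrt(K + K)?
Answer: 11232 + I*sqrt(10) ≈ 11232.0 + 3.1623*I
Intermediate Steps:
d(z) = 2*z*(5 + z) (d(z) = (2*z)*(5 + z) = 2*z*(5 + z))
L(K) = sqrt(2)*sqrt(K) (L(K) = sqrt(2*K) = sqrt(2)*sqrt(K))
L(-5) + 156*d(-9) = sqrt(2)*sqrt(-5) + 156*(2*(-9)*(5 - 9)) = sqrt(2)*(I*sqrt(5)) + 156*(2*(-9)*(-4)) = I*sqrt(10) + 156*72 = I*sqrt(10) + 11232 = 11232 + I*sqrt(10)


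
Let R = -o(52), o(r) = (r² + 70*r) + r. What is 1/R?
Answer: -1/6396 ≈ -0.00015635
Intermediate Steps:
o(r) = r² + 71*r
R = -6396 (R = -52*(71 + 52) = -52*123 = -1*6396 = -6396)
1/R = 1/(-6396) = -1/6396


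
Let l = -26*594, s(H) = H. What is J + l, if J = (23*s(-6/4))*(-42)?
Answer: -13995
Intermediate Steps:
J = 1449 (J = (23*(-6/4))*(-42) = (23*(-6*¼))*(-42) = (23*(-3/2))*(-42) = -69/2*(-42) = 1449)
l = -15444 (l = -13*1188 = -15444)
J + l = 1449 - 15444 = -13995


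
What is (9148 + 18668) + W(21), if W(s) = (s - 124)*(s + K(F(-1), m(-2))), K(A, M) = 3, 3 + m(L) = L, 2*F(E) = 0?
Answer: 25344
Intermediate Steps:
F(E) = 0 (F(E) = (½)*0 = 0)
m(L) = -3 + L
W(s) = (-124 + s)*(3 + s) (W(s) = (s - 124)*(s + 3) = (-124 + s)*(3 + s))
(9148 + 18668) + W(21) = (9148 + 18668) + (-372 + 21² - 121*21) = 27816 + (-372 + 441 - 2541) = 27816 - 2472 = 25344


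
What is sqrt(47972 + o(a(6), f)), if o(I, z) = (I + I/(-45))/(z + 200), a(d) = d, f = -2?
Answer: 8*sqrt(1517865)/45 ≈ 219.03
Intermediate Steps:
o(I, z) = 44*I/(45*(200 + z)) (o(I, z) = (I + I*(-1/45))/(200 + z) = (I - I/45)/(200 + z) = (44*I/45)/(200 + z) = 44*I/(45*(200 + z)))
sqrt(47972 + o(a(6), f)) = sqrt(47972 + (44/45)*6/(200 - 2)) = sqrt(47972 + (44/45)*6/198) = sqrt(47972 + (44/45)*6*(1/198)) = sqrt(47972 + 4/135) = sqrt(6476224/135) = 8*sqrt(1517865)/45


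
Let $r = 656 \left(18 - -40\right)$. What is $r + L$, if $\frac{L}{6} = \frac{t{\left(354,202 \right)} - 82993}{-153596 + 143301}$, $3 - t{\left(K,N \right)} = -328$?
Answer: $\frac{392200132}{10295} \approx 38096.0$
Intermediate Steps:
$t{\left(K,N \right)} = 331$ ($t{\left(K,N \right)} = 3 - -328 = 3 + 328 = 331$)
$L = \frac{495972}{10295}$ ($L = 6 \frac{331 - 82993}{-153596 + 143301} = 6 \left(- \frac{82662}{-10295}\right) = 6 \left(\left(-82662\right) \left(- \frac{1}{10295}\right)\right) = 6 \cdot \frac{82662}{10295} = \frac{495972}{10295} \approx 48.176$)
$r = 38048$ ($r = 656 \left(18 + 40\right) = 656 \cdot 58 = 38048$)
$r + L = 38048 + \frac{495972}{10295} = \frac{392200132}{10295}$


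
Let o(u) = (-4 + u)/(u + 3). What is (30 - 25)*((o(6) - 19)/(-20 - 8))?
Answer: 845/252 ≈ 3.3532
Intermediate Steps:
o(u) = (-4 + u)/(3 + u)
(30 - 25)*((o(6) - 19)/(-20 - 8)) = (30 - 25)*(((-4 + 6)/(3 + 6) - 19)/(-20 - 8)) = 5*((2/9 - 19)/(-28)) = 5*(((⅑)*2 - 19)*(-1/28)) = 5*((2/9 - 19)*(-1/28)) = 5*(-169/9*(-1/28)) = 5*(169/252) = 845/252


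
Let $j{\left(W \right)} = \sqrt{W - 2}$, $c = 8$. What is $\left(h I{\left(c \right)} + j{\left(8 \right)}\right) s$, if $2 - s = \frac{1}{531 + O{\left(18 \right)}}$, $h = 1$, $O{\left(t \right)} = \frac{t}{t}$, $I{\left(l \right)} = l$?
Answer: $\frac{2126}{133} + \frac{1063 \sqrt{6}}{532} \approx 20.879$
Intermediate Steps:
$j{\left(W \right)} = \sqrt{-2 + W}$
$O{\left(t \right)} = 1$
$s = \frac{1063}{532}$ ($s = 2 - \frac{1}{531 + 1} = 2 - \frac{1}{532} = \frac{1063}{532} \approx 1.9981$)
$\left(h I{\left(c \right)} + j{\left(8 \right)}\right) s = \left(1 \cdot 8 + \sqrt{-2 + 8}\right) \frac{1063}{532} = \left(8 + \sqrt{6}\right) \frac{1063}{532} = \frac{2126}{133} + \frac{1063 \sqrt{6}}{532}$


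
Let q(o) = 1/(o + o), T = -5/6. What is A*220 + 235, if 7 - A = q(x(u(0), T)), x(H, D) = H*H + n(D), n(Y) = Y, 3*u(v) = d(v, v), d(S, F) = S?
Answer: 1907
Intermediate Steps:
u(v) = v/3
T = -⅚ (T = -5*⅙ = -⅚ ≈ -0.83333)
x(H, D) = D + H² (x(H, D) = H*H + D = H² + D = D + H²)
q(o) = 1/(2*o)
A = 38/5 (A = 7 - 1/(2*(-⅚ + ((⅓)*0)²)) = 7 - 1/(2*(-⅚ + 0²)) = 7 - 1/(2*(-⅚ + 0)) = 7 - 1/(2*(-⅚)) = 7 - (-6)/(2*5) = 7 - 1*(-⅗) = 7 + ⅗ = 38/5 ≈ 7.6000)
A*220 + 235 = (38/5)*220 + 235 = 1672 + 235 = 1907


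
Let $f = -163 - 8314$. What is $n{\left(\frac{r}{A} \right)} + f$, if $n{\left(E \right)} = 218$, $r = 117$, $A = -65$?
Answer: $-8259$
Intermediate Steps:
$f = -8477$
$n{\left(\frac{r}{A} \right)} + f = 218 - 8477 = -8259$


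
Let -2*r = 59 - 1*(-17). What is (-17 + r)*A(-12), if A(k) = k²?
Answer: -7920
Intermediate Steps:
r = -38 (r = -(59 - 1*(-17))/2 = -(59 + 17)/2 = -½*76 = -38)
(-17 + r)*A(-12) = (-17 - 38)*(-12)² = -55*144 = -7920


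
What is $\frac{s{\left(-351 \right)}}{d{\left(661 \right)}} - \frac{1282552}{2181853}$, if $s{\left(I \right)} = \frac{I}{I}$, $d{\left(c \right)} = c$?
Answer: $- \frac{845585019}{1442204833} \approx -0.58631$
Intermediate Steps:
$s{\left(I \right)} = 1$
$\frac{s{\left(-351 \right)}}{d{\left(661 \right)}} - \frac{1282552}{2181853} = 1 \cdot \frac{1}{661} - \frac{1282552}{2181853} = \frac{1}{661} - \frac{1282552}{2181853} = - \frac{845585019}{1442204833}$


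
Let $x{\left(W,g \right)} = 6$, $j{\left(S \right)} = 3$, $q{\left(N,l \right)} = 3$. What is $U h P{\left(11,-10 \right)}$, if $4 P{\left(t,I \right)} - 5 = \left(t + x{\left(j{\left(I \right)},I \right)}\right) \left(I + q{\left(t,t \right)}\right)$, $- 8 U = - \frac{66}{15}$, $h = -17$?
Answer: $\frac{10659}{40} \approx 266.48$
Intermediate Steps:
$U = \frac{11}{20}$ ($U = - \frac{\left(-66\right) \frac{1}{15}}{8} = \left(- \frac{1}{8}\right) \left(- \frac{22}{5}\right) = \frac{11}{20} \approx 0.55$)
$P{\left(t,I \right)} = \frac{5}{4} + \frac{\left(3 + I\right) \left(6 + t\right)}{4}$ ($P{\left(t,I \right)} = \frac{5}{4} + \frac{\left(t + 6\right) \left(I + 3\right)}{4} = \frac{5}{4} + \frac{\left(6 + t\right) \left(3 + I\right)}{4} = \frac{5}{4} + \frac{\left(3 + I\right) \left(6 + t\right)}{4}$)
$U h P{\left(11,-10 \right)} = \frac{11}{20} \left(-17\right) \left(\frac{23}{4} + \frac{3}{2} \left(-10\right) + \frac{3}{4} \cdot 11 + \frac{1}{4} \left(-10\right) 11\right) = - \frac{187 \left(\frac{23}{4} - 15 + \frac{33}{4} - \frac{55}{2}\right)}{20} = \left(- \frac{187}{20}\right) \left(- \frac{57}{2}\right) = \frac{10659}{40}$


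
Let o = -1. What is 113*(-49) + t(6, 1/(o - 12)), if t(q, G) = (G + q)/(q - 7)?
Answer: -72058/13 ≈ -5542.9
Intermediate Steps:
t(q, G) = (G + q)/(-7 + q)
113*(-49) + t(6, 1/(o - 12)) = 113*(-49) + (1/(-1 - 12) + 6)/(-7 + 6) = -5537 + (1/(-13) + 6)/(-1) = -5537 - (-1/13 + 6) = -5537 - 1*77/13 = -5537 - 77/13 = -72058/13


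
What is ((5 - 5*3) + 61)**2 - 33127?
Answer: -30526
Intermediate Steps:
((5 - 5*3) + 61)**2 - 33127 = ((5 - 15) + 61)**2 - 33127 = (-10 + 61)**2 - 33127 = 51**2 - 33127 = 2601 - 33127 = -30526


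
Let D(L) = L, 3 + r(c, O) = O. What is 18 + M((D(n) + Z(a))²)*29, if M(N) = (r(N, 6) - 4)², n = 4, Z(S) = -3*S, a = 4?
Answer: 47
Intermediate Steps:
r(c, O) = -3 + O
M(N) = 1 (M(N) = ((-3 + 6) - 4)² = (3 - 4)² = (-1)² = 1)
18 + M((D(n) + Z(a))²)*29 = 18 + 1*29 = 18 + 29 = 47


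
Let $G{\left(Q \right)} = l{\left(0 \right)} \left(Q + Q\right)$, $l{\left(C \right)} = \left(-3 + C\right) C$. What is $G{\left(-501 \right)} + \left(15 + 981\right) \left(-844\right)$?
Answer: $-840624$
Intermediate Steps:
$l{\left(C \right)} = C \left(-3 + C\right)$
$G{\left(Q \right)} = 0$ ($G{\left(Q \right)} = 0 \left(-3 + 0\right) \left(Q + Q\right) = 0 \left(-3\right) 2 Q = 0 \cdot 2 Q = 0$)
$G{\left(-501 \right)} + \left(15 + 981\right) \left(-844\right) = 0 + \left(15 + 981\right) \left(-844\right) = 0 + 996 \left(-844\right) = 0 - 840624 = -840624$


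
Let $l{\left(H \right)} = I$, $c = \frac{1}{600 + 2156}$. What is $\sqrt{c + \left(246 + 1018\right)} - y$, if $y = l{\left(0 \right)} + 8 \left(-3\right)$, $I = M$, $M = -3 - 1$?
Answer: $28 + \frac{3 \sqrt{266687785}}{1378} \approx 63.553$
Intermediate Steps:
$c = \frac{1}{2756} \approx 0.00036284$
$M = -4$ ($M = -3 - 1 = -4$)
$I = -4$
$l{\left(H \right)} = -4$
$y = -28$ ($y = -4 + 8 \left(-3\right) = -4 - 24 = -28$)
$\sqrt{c + \left(246 + 1018\right)} - y = \sqrt{\frac{1}{2756} + \left(246 + 1018\right)} - -28 = \sqrt{\frac{1}{2756} + 1264} + 28 = \sqrt{\frac{3483585}{2756}} + 28 = \frac{3 \sqrt{266687785}}{1378} + 28 = 28 + \frac{3 \sqrt{266687785}}{1378}$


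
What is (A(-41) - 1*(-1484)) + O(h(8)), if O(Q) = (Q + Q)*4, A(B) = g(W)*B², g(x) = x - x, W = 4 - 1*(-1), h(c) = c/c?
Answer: 1492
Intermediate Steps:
h(c) = 1
W = 5 (W = 4 + 1 = 5)
g(x) = 0
A(B) = 0 (A(B) = 0*B² = 0)
O(Q) = 8*Q (O(Q) = (2*Q)*4 = 8*Q)
(A(-41) - 1*(-1484)) + O(h(8)) = (0 - 1*(-1484)) + 8*1 = (0 + 1484) + 8 = 1484 + 8 = 1492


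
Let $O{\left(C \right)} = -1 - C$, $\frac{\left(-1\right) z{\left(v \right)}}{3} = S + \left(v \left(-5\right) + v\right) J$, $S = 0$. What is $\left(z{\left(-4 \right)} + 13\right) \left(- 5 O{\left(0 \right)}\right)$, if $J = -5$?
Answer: $1265$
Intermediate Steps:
$z{\left(v \right)} = - 60 v$ ($z{\left(v \right)} = - 3 \left(0 + \left(v \left(-5\right) + v\right) \left(-5\right)\right) = - 3 \left(0 + \left(- 5 v + v\right) \left(-5\right)\right) = - 3 \left(0 + - 4 v \left(-5\right)\right) = - 3 \left(0 + 20 v\right) = - 3 \cdot 20 v = - 60 v$)
$\left(z{\left(-4 \right)} + 13\right) \left(- 5 O{\left(0 \right)}\right) = \left(\left(-60\right) \left(-4\right) + 13\right) \left(- 5 \left(-1 - 0\right)\right) = \left(240 + 13\right) \left(- 5 \left(-1 + 0\right)\right) = 253 \left(\left(-5\right) \left(-1\right)\right) = 253 \cdot 5 = 1265$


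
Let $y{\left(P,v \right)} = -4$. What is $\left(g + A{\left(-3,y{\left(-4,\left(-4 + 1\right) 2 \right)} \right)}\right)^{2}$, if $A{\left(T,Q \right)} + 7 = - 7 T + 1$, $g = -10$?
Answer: $25$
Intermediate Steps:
$A{\left(T,Q \right)} = -6 - 7 T$ ($A{\left(T,Q \right)} = -7 - \left(-1 + 7 T\right) = -6 - 7 T$)
$\left(g + A{\left(-3,y{\left(-4,\left(-4 + 1\right) 2 \right)} \right)}\right)^{2} = \left(-10 - -15\right)^{2} = \left(-10 + \left(-6 + 21\right)\right)^{2} = \left(-10 + 15\right)^{2} = 5^{2} = 25$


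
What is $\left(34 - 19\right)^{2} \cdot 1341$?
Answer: $301725$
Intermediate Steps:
$\left(34 - 19\right)^{2} \cdot 1341 = 15^{2} \cdot 1341 = 225 \cdot 1341 = 301725$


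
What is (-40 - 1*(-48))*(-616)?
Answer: -4928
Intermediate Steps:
(-40 - 1*(-48))*(-616) = (-40 + 48)*(-616) = 8*(-616) = -4928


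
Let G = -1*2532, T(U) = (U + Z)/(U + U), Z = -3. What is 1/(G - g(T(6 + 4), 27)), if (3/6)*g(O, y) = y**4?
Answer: -1/1065414 ≈ -9.3860e-7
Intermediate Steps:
T(U) = (-3 + U)/(2*U) (T(U) = (U - 3)/(U + U) = (-3 + U)/((2*U)) = (-3 + U)*(1/(2*U)) = (-3 + U)/(2*U))
G = -2532
g(O, y) = 2*y**4
1/(G - g(T(6 + 4), 27)) = 1/(-2532 - 2*27**4) = 1/(-2532 - 2*531441) = 1/(-2532 - 1*1062882) = 1/(-2532 - 1062882) = 1/(-1065414) = -1/1065414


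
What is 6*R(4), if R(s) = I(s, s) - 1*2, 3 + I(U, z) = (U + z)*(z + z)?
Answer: 354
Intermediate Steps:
I(U, z) = -3 + 2*z*(U + z) (I(U, z) = -3 + (U + z)*(z + z) = -3 + (U + z)*(2*z) = -3 + 2*z*(U + z))
R(s) = -5 + 4*s² (R(s) = (-3 + 2*s² + 2*s*s) - 1*2 = (-3 + 2*s² + 2*s²) - 2 = (-3 + 4*s²) - 2 = -5 + 4*s²)
6*R(4) = 6*(-5 + 4*4²) = 6*(-5 + 4*16) = 6*(-5 + 64) = 6*59 = 354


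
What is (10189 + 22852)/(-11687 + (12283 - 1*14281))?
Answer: -33041/13685 ≈ -2.4144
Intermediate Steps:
(10189 + 22852)/(-11687 + (12283 - 1*14281)) = 33041/(-11687 + (12283 - 14281)) = 33041/(-11687 - 1998) = 33041/(-13685) = 33041*(-1/13685) = -33041/13685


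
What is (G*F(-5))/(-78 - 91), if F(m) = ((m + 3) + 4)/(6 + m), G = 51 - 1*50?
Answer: -2/169 ≈ -0.011834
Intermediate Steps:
G = 1 (G = 51 - 50 = 1)
F(m) = (7 + m)/(6 + m) (F(m) = ((3 + m) + 4)/(6 + m) = (7 + m)/(6 + m))
(G*F(-5))/(-78 - 91) = (1*((7 - 5)/(6 - 5)))/(-78 - 91) = (1*(2/1))/(-169) = (1*(1*2))*(-1/169) = (1*2)*(-1/169) = 2*(-1/169) = -2/169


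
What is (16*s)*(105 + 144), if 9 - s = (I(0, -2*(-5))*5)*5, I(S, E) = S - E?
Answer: 1031856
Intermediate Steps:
s = 259 (s = 9 - (0 - (-2)*(-5))*5*5 = 9 - (0 - 1*10)*5*5 = 9 - (0 - 10)*5*5 = 9 - (-10*5)*5 = 9 - (-50)*5 = 9 - 1*(-250) = 9 + 250 = 259)
(16*s)*(105 + 144) = (16*259)*(105 + 144) = 4144*249 = 1031856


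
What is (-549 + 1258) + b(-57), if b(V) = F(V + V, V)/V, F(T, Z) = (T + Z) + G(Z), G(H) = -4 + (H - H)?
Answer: 40588/57 ≈ 712.07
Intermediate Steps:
G(H) = -4 (G(H) = -4 + 0 = -4)
F(T, Z) = -4 + T + Z (F(T, Z) = (T + Z) - 4 = -4 + T + Z)
b(V) = (-4 + 3*V)/V (b(V) = (-4 + (V + V) + V)/V = (-4 + 2*V + V)/V = (-4 + 3*V)/V)
(-549 + 1258) + b(-57) = (-549 + 1258) + (3 - 4/(-57)) = 709 + (3 - 4*(-1/57)) = 709 + (3 + 4/57) = 709 + 175/57 = 40588/57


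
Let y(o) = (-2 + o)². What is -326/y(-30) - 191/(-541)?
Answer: 9609/276992 ≈ 0.034690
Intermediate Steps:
-326/y(-30) - 191/(-541) = -326/(-2 - 30)² - 191/(-541) = -326/((-32)²) - 191*(-1/541) = -326/1024 + 191/541 = -326*1/1024 + 191/541 = -163/512 + 191/541 = 9609/276992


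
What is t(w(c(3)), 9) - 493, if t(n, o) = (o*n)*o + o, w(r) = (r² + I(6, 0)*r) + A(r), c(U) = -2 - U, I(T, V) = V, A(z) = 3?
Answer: 1784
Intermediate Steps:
w(r) = 3 + r² (w(r) = (r² + 0*r) + 3 = (r² + 0) + 3 = r² + 3 = 3 + r²)
t(n, o) = o + n*o² (t(n, o) = (n*o)*o + o = n*o² + o = o + n*o²)
t(w(c(3)), 9) - 493 = 9*(1 + (3 + (-2 - 1*3)²)*9) - 493 = 9*(1 + (3 + (-2 - 3)²)*9) - 493 = 9*(1 + (3 + (-5)²)*9) - 493 = 9*(1 + (3 + 25)*9) - 493 = 9*(1 + 28*9) - 493 = 9*(1 + 252) - 493 = 9*253 - 493 = 2277 - 493 = 1784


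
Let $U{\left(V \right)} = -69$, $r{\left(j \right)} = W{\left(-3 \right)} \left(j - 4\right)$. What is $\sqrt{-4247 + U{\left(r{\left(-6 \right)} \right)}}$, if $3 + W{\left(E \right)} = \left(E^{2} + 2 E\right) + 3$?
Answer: $2 i \sqrt{1079} \approx 65.696 i$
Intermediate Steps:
$W{\left(E \right)} = E^{2} + 2 E$ ($W{\left(E \right)} = -3 + \left(\left(E^{2} + 2 E\right) + 3\right) = -3 + \left(3 + E^{2} + 2 E\right) = E^{2} + 2 E$)
$r{\left(j \right)} = -12 + 3 j$ ($r{\left(j \right)} = - 3 \left(2 - 3\right) \left(j - 4\right) = \left(-3\right) \left(-1\right) \left(-4 + j\right) = 3 \left(-4 + j\right) = -12 + 3 j$)
$\sqrt{-4247 + U{\left(r{\left(-6 \right)} \right)}} = \sqrt{-4247 - 69} = \sqrt{-4316} = 2 i \sqrt{1079}$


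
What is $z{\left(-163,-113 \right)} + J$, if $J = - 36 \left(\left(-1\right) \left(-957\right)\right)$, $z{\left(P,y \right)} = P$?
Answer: $-34615$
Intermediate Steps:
$J = -34452$ ($J = \left(-36\right) 957 = -34452$)
$z{\left(-163,-113 \right)} + J = -163 - 34452 = -34615$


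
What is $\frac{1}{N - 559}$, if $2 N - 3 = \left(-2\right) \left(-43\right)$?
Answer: $- \frac{2}{1029} \approx -0.0019436$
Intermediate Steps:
$N = \frac{89}{2}$ ($N = \frac{3}{2} + \frac{\left(-2\right) \left(-43\right)}{2} = \frac{3}{2} + \frac{1}{2} \cdot 86 = \frac{3}{2} + 43 = \frac{89}{2} \approx 44.5$)
$\frac{1}{N - 559} = \frac{1}{\frac{89}{2} - 559} = \frac{1}{- \frac{1029}{2}} = - \frac{2}{1029}$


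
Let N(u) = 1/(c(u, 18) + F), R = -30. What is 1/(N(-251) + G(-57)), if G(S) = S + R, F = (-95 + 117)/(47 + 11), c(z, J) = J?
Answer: -533/46342 ≈ -0.011501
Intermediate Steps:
F = 11/29 (F = 22/58 = 22*(1/58) = 11/29 ≈ 0.37931)
N(u) = 29/533 (N(u) = 1/(18 + 11/29) = 1/(533/29) = 29/533)
G(S) = -30 + S (G(S) = S - 30 = -30 + S)
1/(N(-251) + G(-57)) = 1/(29/533 + (-30 - 57)) = 1/(29/533 - 87) = 1/(-46342/533) = -533/46342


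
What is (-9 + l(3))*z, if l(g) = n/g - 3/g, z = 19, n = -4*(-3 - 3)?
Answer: -38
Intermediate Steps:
n = 24 (n = -4*(-6) = 24)
l(g) = 21/g (l(g) = 24/g - 3/g = 21/g)
(-9 + l(3))*z = (-9 + 21/3)*19 = (-9 + 21*(⅓))*19 = (-9 + 7)*19 = -2*19 = -38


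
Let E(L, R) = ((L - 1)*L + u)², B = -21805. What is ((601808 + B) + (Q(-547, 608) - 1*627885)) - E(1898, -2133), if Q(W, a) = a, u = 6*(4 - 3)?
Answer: -12963686709418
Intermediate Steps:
u = 6 (u = 6*1 = 6)
E(L, R) = (6 + L*(-1 + L))² (E(L, R) = ((L - 1)*L + 6)² = ((-1 + L)*L + 6)² = (L*(-1 + L) + 6)² = (6 + L*(-1 + L))²)
((601808 + B) + (Q(-547, 608) - 1*627885)) - E(1898, -2133) = ((601808 - 21805) + (608 - 1*627885)) - (6 + 1898² - 1*1898)² = (580003 + (608 - 627885)) - (6 + 3602404 - 1898)² = (580003 - 627277) - 1*3600512² = -47274 - 1*12963686662144 = -47274 - 12963686662144 = -12963686709418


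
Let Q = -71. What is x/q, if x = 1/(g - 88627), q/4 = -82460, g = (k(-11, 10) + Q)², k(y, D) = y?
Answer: 1/27014885520 ≈ 3.7017e-11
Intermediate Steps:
g = 6724 (g = (-11 - 71)² = (-82)² = 6724)
q = -329840 (q = 4*(-82460) = -329840)
x = -1/81903 (x = 1/(6724 - 88627) = 1/(-81903) = -1/81903 ≈ -1.2210e-5)
x/q = -1/81903/(-329840) = -1/81903*(-1/329840) = 1/27014885520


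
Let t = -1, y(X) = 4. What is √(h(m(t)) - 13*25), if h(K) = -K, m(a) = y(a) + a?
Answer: 2*I*√82 ≈ 18.111*I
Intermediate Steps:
m(a) = 4 + a
√(h(m(t)) - 13*25) = √(-(4 - 1) - 13*25) = √(-1*3 - 325) = √(-3 - 325) = √(-328) = 2*I*√82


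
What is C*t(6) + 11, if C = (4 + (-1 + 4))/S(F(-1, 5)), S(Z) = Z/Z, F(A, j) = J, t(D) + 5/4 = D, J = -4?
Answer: 177/4 ≈ 44.250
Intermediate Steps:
t(D) = -5/4 + D
F(A, j) = -4
S(Z) = 1
C = 7 (C = (4 + (-1 + 4))/1 = (4 + 3)*1 = 7*1 = 7)
C*t(6) + 11 = 7*(-5/4 + 6) + 11 = 7*(19/4) + 11 = 133/4 + 11 = 177/4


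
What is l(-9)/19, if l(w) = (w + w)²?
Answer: 324/19 ≈ 17.053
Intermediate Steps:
l(w) = 4*w² (l(w) = (2*w)² = 4*w²)
l(-9)/19 = (4*(-9)²)/19 = (4*81)*(1/19) = 324*(1/19) = 324/19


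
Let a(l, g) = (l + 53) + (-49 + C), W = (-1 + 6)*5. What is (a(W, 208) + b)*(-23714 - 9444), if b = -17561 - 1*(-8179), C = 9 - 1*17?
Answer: 310392038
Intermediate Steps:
W = 25 (W = 5*5 = 25)
C = -8 (C = 9 - 17 = -8)
b = -9382 (b = -17561 + 8179 = -9382)
a(l, g) = -4 + l (a(l, g) = (l + 53) + (-49 - 8) = (53 + l) - 57 = -4 + l)
(a(W, 208) + b)*(-23714 - 9444) = ((-4 + 25) - 9382)*(-23714 - 9444) = (21 - 9382)*(-33158) = -9361*(-33158) = 310392038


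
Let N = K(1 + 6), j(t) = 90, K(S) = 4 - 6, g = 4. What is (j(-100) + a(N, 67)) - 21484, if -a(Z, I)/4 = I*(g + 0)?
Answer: -22466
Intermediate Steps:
K(S) = -2
N = -2
a(Z, I) = -16*I (a(Z, I) = -4*I*(4 + 0) = -4*I*4 = -16*I)
(j(-100) + a(N, 67)) - 21484 = (90 - 16*67) - 21484 = (90 - 1072) - 21484 = -982 - 21484 = -22466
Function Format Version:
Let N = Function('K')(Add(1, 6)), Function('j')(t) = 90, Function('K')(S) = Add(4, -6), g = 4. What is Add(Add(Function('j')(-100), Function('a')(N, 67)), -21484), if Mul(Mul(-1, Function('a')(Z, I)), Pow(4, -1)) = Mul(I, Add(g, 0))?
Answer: -22466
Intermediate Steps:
Function('K')(S) = -2
N = -2
Function('a')(Z, I) = Mul(-16, I) (Function('a')(Z, I) = Mul(-4, Mul(I, Add(4, 0))) = Mul(-4, Mul(I, 4)) = Mul(-4, Mul(4, I)) = Mul(-16, I))
Add(Add(Function('j')(-100), Function('a')(N, 67)), -21484) = Add(Add(90, Mul(-16, 67)), -21484) = Add(Add(90, -1072), -21484) = Add(-982, -21484) = -22466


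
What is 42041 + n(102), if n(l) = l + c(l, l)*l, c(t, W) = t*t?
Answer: 1103351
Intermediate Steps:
c(t, W) = t²
n(l) = l + l³ (n(l) = l + l²*l = l + l³)
42041 + n(102) = 42041 + (102 + 102³) = 42041 + (102 + 1061208) = 42041 + 1061310 = 1103351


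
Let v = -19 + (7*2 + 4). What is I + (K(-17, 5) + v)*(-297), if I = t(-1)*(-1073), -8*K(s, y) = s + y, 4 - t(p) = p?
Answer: -11027/2 ≈ -5513.5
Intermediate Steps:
t(p) = 4 - p
K(s, y) = -s/8 - y/8 (K(s, y) = -(s + y)/8 = -s/8 - y/8)
I = -5365 (I = (4 - 1*(-1))*(-1073) = (4 + 1)*(-1073) = 5*(-1073) = -5365)
v = -1 (v = -19 + (14 + 4) = -19 + 18 = -1)
I + (K(-17, 5) + v)*(-297) = -5365 + ((-1/8*(-17) - 1/8*5) - 1)*(-297) = -5365 + ((17/8 - 5/8) - 1)*(-297) = -5365 + (3/2 - 1)*(-297) = -5365 + (1/2)*(-297) = -5365 - 297/2 = -11027/2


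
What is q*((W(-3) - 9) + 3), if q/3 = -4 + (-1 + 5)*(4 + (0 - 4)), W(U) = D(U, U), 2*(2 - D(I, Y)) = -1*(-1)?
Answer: 54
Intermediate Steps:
D(I, Y) = 3/2 (D(I, Y) = 2 - (-1)*(-1)/2 = 2 - 1/2*1 = 2 - 1/2 = 3/2)
W(U) = 3/2
q = -12 (q = 3*(-4 + (-1 + 5)*(4 + (0 - 4))) = 3*(-4 + 4*(4 - 4)) = 3*(-4 + 4*0) = 3*(-4 + 0) = 3*(-4) = -12)
q*((W(-3) - 9) + 3) = -12*((3/2 - 9) + 3) = -12*(-15/2 + 3) = -12*(-9/2) = 54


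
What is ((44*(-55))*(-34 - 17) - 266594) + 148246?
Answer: 5072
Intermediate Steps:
((44*(-55))*(-34 - 17) - 266594) + 148246 = (-2420*(-51) - 266594) + 148246 = (123420 - 266594) + 148246 = -143174 + 148246 = 5072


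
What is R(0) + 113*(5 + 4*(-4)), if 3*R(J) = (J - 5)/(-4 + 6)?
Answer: -7463/6 ≈ -1243.8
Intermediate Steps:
R(J) = -⅚ + J/6 (R(J) = ((J - 5)/(-4 + 6))/3 = ((-5 + J)/2)/3 = ((-5 + J)*(½))/3 = (-5/2 + J/2)/3 = -⅚ + J/6)
R(0) + 113*(5 + 4*(-4)) = (-⅚ + (⅙)*0) + 113*(5 + 4*(-4)) = (-⅚ + 0) + 113*(5 - 16) = -⅚ + 113*(-11) = -⅚ - 1243 = -7463/6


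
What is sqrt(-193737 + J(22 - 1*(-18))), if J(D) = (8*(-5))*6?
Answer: 3*I*sqrt(21553) ≈ 440.43*I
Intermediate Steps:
J(D) = -240 (J(D) = -40*6 = -240)
sqrt(-193737 + J(22 - 1*(-18))) = sqrt(-193737 - 240) = sqrt(-193977) = 3*I*sqrt(21553)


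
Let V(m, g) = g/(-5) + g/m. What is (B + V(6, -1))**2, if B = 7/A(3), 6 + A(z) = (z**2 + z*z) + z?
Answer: 1/4 ≈ 0.25000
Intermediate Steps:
V(m, g) = -g/5 + g/m (V(m, g) = g*(-1/5) + g/m = -g/5 + g/m)
A(z) = -6 + z + 2*z**2 (A(z) = -6 + ((z**2 + z*z) + z) = -6 + ((z**2 + z**2) + z) = -6 + (2*z**2 + z) = -6 + (z + 2*z**2) = -6 + z + 2*z**2)
B = 7/15 (B = 7/(-6 + 3 + 2*3**2) = 7/(-6 + 3 + 2*9) = 7/(-6 + 3 + 18) = 7/15 ≈ 0.46667)
(B + V(6, -1))**2 = (7/15 + (-1/5*(-1) - 1/6))**2 = (7/15 + (1/5 - 1*1/6))**2 = (7/15 + (1/5 - 1/6))**2 = (7/15 + 1/30)**2 = (1/2)**2 = 1/4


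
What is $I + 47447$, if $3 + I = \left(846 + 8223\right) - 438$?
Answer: $56075$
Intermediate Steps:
$I = 8628$ ($I = -3 + \left(\left(846 + 8223\right) - 438\right) = -3 + \left(9069 - 438\right) = -3 + 8631 = 8628$)
$I + 47447 = 8628 + 47447 = 56075$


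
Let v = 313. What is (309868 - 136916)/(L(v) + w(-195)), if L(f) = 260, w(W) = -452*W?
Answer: 1663/850 ≈ 1.9565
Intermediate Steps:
(309868 - 136916)/(L(v) + w(-195)) = (309868 - 136916)/(260 - 452*(-195)) = 172952/(260 + 88140) = 172952/88400 = 172952*(1/88400) = 1663/850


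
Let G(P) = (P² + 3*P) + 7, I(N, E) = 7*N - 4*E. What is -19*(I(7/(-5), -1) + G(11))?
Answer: -14744/5 ≈ -2948.8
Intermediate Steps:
I(N, E) = -4*E + 7*N
G(P) = 7 + P² + 3*P
-19*(I(7/(-5), -1) + G(11)) = -19*((-4*(-1) + 7*(7/(-5))) + (7 + 11² + 3*11)) = -19*((4 + 7*(7*(-⅕))) + (7 + 121 + 33)) = -19*((4 + 7*(-7/5)) + 161) = -19*((4 - 49/5) + 161) = -19*(-29/5 + 161) = -19*776/5 = -14744/5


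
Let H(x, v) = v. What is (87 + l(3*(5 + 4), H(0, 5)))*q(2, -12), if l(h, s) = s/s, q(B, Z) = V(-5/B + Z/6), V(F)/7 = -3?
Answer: -1848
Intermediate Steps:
V(F) = -21 (V(F) = 7*(-3) = -21)
q(B, Z) = -21
l(h, s) = 1
(87 + l(3*(5 + 4), H(0, 5)))*q(2, -12) = (87 + 1)*(-21) = 88*(-21) = -1848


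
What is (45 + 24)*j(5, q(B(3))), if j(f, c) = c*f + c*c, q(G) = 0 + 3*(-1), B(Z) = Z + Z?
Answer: -414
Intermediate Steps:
B(Z) = 2*Z
q(G) = -3 (q(G) = 0 - 3 = -3)
j(f, c) = c**2 + c*f (j(f, c) = c*f + c**2 = c**2 + c*f)
(45 + 24)*j(5, q(B(3))) = (45 + 24)*(-3*(-3 + 5)) = 69*(-3*2) = 69*(-6) = -414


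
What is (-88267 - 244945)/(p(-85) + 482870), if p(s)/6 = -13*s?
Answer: -7573/11125 ≈ -0.68072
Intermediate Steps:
p(s) = -78*s (p(s) = 6*(-13*s) = -78*s)
(-88267 - 244945)/(p(-85) + 482870) = (-88267 - 244945)/(-78*(-85) + 482870) = -333212/(6630 + 482870) = -333212/489500 = -333212*1/489500 = -7573/11125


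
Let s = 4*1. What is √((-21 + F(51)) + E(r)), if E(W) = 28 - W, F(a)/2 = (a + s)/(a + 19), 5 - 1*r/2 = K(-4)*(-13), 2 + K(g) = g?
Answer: √7574/7 ≈ 12.433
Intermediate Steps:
K(g) = -2 + g
r = -146 (r = 10 - 2*(-2 - 4)*(-13) = 10 - (-12)*(-13) = 10 - 2*78 = 10 - 156 = -146)
s = 4
F(a) = 2*(4 + a)/(19 + a) (F(a) = 2*((a + 4)/(a + 19)) = 2*((4 + a)/(19 + a)) = 2*(4 + a)/(19 + a))
√((-21 + F(51)) + E(r)) = √((-21 + 2*(4 + 51)/(19 + 51)) + (28 - 1*(-146))) = √((-21 + 2*55/70) + (28 + 146)) = √((-21 + 2*(1/70)*55) + 174) = √((-21 + 11/7) + 174) = √(-136/7 + 174) = √(1082/7) = √7574/7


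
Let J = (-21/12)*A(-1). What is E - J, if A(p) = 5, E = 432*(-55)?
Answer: -95005/4 ≈ -23751.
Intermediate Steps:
E = -23760
J = -35/4 (J = (-21/12)*5 = ((1/12)*(-21))*5 = -7/4*5 = -35/4 ≈ -8.7500)
E - J = -23760 - 1*(-35/4) = -23760 + 35/4 = -95005/4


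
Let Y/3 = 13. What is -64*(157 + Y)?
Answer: -12544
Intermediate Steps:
Y = 39 (Y = 3*13 = 39)
-64*(157 + Y) = -64*(157 + 39) = -64*196 = -12544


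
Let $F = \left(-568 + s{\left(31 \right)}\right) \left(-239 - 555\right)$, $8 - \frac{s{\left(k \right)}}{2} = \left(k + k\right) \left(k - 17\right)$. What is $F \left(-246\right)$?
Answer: $-446901312$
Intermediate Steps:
$s{\left(k \right)} = 16 - 4 k \left(-17 + k\right)$ ($s{\left(k \right)} = 16 - 2 \left(k + k\right) \left(k - 17\right) = 16 - 2 \cdot 2 k \left(-17 + k\right) = 16 - 4 k \left(-17 + k\right)$)
$F = 1816672$ ($F = \left(-568 + \left(16 - 4 \cdot 31^{2} + 68 \cdot 31\right)\right) \left(-239 - 555\right) = \left(-568 + \left(16 - 3844 + 2108\right)\right) \left(-794\right) = \left(-568 - 1720\right) \left(-794\right) = \left(-2288\right) \left(-794\right) = 1816672$)
$F \left(-246\right) = 1816672 \left(-246\right) = -446901312$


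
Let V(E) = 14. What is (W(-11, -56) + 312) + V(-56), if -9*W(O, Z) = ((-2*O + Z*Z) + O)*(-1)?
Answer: 2027/3 ≈ 675.67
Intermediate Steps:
W(O, Z) = -O/9 + Z²/9 (W(O, Z) = -((-2*O + Z*Z) + O)*(-1)/9 = -((-2*O + Z²) + O)*(-1)/9 = -((Z² - 2*O) + O)*(-1)/9 = -(Z² - O)*(-1)/9 = -(O - Z²)/9 = -O/9 + Z²/9)
(W(-11, -56) + 312) + V(-56) = ((-⅑*(-11) + (⅑)*(-56)²) + 312) + 14 = ((11/9 + (⅑)*3136) + 312) + 14 = ((11/9 + 3136/9) + 312) + 14 = (1049/3 + 312) + 14 = 1985/3 + 14 = 2027/3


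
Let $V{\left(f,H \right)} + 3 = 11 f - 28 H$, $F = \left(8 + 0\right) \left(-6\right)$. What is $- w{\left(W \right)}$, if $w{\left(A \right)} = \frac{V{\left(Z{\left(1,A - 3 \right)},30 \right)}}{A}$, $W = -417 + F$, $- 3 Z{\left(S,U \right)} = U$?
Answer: $\frac{291}{155} \approx 1.8774$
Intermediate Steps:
$Z{\left(S,U \right)} = - \frac{U}{3}$
$F = -48$ ($F = 8 \left(-6\right) = -48$)
$V{\left(f,H \right)} = -3 - 28 H + 11 f$ ($V{\left(f,H \right)} = -3 - \left(- 11 f + 28 H\right) = -3 - 28 H + 11 f$)
$W = -465$ ($W = -417 - 48 = -465$)
$w{\left(A \right)} = \frac{-832 - \frac{11 A}{3}}{A}$ ($w{\left(A \right)} = \frac{-3 - 840 + 11 \left(- \frac{A - 3}{3}\right)}{A} = \frac{-3 - 840 + 11 \left(- \frac{-3 + A}{3}\right)}{A} = \frac{-3 - 840 + 11 \left(1 - \frac{A}{3}\right)}{A} = \frac{-3 - 840 - \left(-11 + \frac{11 A}{3}\right)}{A} = \frac{-832 - \frac{11 A}{3}}{A}$)
$- w{\left(W \right)} = - (- \frac{11}{3} - \frac{832}{-465}) = - (- \frac{11}{3} - - \frac{832}{465}) = - (- \frac{11}{3} + \frac{832}{465}) = \left(-1\right) \left(- \frac{291}{155}\right) = \frac{291}{155}$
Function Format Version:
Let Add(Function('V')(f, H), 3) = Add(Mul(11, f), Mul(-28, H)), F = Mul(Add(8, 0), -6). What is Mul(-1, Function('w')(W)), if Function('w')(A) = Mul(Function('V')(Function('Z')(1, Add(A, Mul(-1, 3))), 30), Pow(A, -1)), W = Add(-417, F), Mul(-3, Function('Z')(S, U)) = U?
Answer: Rational(291, 155) ≈ 1.8774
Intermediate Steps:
Function('Z')(S, U) = Mul(Rational(-1, 3), U)
F = -48 (F = Mul(8, -6) = -48)
Function('V')(f, H) = Add(-3, Mul(-28, H), Mul(11, f)) (Function('V')(f, H) = Add(-3, Add(Mul(11, f), Mul(-28, H))) = Add(-3, Add(Mul(-28, H), Mul(11, f))) = Add(-3, Mul(-28, H), Mul(11, f)))
W = -465 (W = Add(-417, -48) = -465)
Function('w')(A) = Mul(Pow(A, -1), Add(-832, Mul(Rational(-11, 3), A))) (Function('w')(A) = Mul(Add(-3, Mul(-28, 30), Mul(11, Mul(Rational(-1, 3), Add(A, Mul(-1, 3))))), Pow(A, -1)) = Mul(Add(-3, -840, Mul(11, Mul(Rational(-1, 3), Add(A, -3)))), Pow(A, -1)) = Mul(Add(-3, -840, Mul(11, Mul(Rational(-1, 3), Add(-3, A)))), Pow(A, -1)) = Mul(Add(-3, -840, Mul(11, Add(1, Mul(Rational(-1, 3), A)))), Pow(A, -1)) = Mul(Add(-3, -840, Add(11, Mul(Rational(-11, 3), A))), Pow(A, -1)) = Mul(Add(-832, Mul(Rational(-11, 3), A)), Pow(A, -1)) = Mul(Pow(A, -1), Add(-832, Mul(Rational(-11, 3), A))))
Mul(-1, Function('w')(W)) = Mul(-1, Add(Rational(-11, 3), Mul(-832, Pow(-465, -1)))) = Mul(-1, Add(Rational(-11, 3), Mul(-832, Rational(-1, 465)))) = Mul(-1, Add(Rational(-11, 3), Rational(832, 465))) = Mul(-1, Rational(-291, 155)) = Rational(291, 155)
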